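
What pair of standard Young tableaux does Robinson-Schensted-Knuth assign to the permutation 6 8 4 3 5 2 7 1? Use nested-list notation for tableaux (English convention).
Insert each entry of the permutation into P by Schensted row insertion, recording in Q the position of each new cell.

Insert 6: appended to row 1. P = [[6]], Q = [[1]].
Insert 8: appended to row 1. P = [[6, 8]], Q = [[1, 2]].
Insert 4: 4 bumps 6 from row 1; 6 starts row 2. P = [[4, 8], [6]], Q = [[1, 2], [3]].
Insert 3: 3 bumps 4 from row 1; 4 bumps 6 from row 2; 6 starts row 3. P = [[3, 8], [4], [6]], Q = [[1, 2], [3], [4]].
Insert 5: 5 bumps 8 from row 1; 8 appends to row 2. P = [[3, 5], [4, 8], [6]], Q = [[1, 2], [3, 5], [4]].
Insert 2: 2 bumps 3 from row 1; 3 bumps 4 from row 2; 4 bumps 6 from row 3; 6 starts row 4. P = [[2, 5], [3, 8], [4], [6]], Q = [[1, 2], [3, 5], [4], [6]].
Insert 7: appended to row 1. P = [[2, 5, 7], [3, 8], [4], [6]], Q = [[1, 2, 7], [3, 5], [4], [6]].
Insert 1: 1 bumps 2 from row 1; 2 bumps 3 from row 2; 3 bumps 4 from row 3; 4 bumps 6 from row 4; 6 starts row 5. P = [[1, 5, 7], [2, 8], [3], [4], [6]], Q = [[1, 2, 7], [3, 5], [4], [6], [8]].

So P = [[1, 5, 7], [2, 8], [3], [4], [6]], Q = [[1, 2, 7], [3, 5], [4], [6], [8]].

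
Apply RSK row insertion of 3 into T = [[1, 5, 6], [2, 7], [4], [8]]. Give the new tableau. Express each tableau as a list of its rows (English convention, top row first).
[[1, 3, 6], [2, 5], [4, 7], [8]]

In row 1, 3 replaces 5 (the leftmost entry greater than 3); 5 is bumped to row 2. In row 2, 5 replaces 7 (the leftmost entry greater than 5); 7 is bumped to row 3. 7 is appended to row 3. The new tableau is [[1, 3, 6], [2, 5], [4, 7], [8]].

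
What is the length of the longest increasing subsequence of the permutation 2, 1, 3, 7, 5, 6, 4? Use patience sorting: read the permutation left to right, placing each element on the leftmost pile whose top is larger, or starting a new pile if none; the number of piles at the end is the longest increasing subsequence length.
4

2: new pile. tops = [2]
1: onto pile 1 (replacing 2). tops = [1]
3: new pile. tops = [1, 3]
7: new pile. tops = [1, 3, 7]
5: onto pile 3 (replacing 7). tops = [1, 3, 5]
6: new pile. tops = [1, 3, 5, 6]
4: onto pile 3 (replacing 5). tops = [1, 3, 4, 6]

4 piles, so the longest increasing subsequence has length 4.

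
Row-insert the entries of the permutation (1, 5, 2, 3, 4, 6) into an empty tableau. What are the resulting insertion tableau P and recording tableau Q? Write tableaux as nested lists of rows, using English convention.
Insert each entry of the permutation into P by Schensted row insertion, recording in Q the position of each new cell.

Insert 1: appended to row 1. P = [[1]].
Insert 5: appended to row 1. P = [[1, 5]].
Insert 2: 2 bumps 5 from row 1; 5 starts row 2. P = [[1, 2], [5]].
Insert 3: appended to row 1. P = [[1, 2, 3], [5]].
Insert 4: appended to row 1. P = [[1, 2, 3, 4], [5]].
Insert 6: appended to row 1. P = [[1, 2, 3, 4, 6], [5]].

So P = [[1, 2, 3, 4, 6], [5]], Q = [[1, 2, 4, 5, 6], [3]].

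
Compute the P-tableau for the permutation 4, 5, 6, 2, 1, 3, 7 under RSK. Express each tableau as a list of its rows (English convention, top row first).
After inserting 4: P = [[4]].
After inserting 5: P = [[4, 5]].
After inserting 6: P = [[4, 5, 6]].
After inserting 2: P = [[2, 5, 6], [4]].
After inserting 1: P = [[1, 5, 6], [2], [4]].
After inserting 3: P = [[1, 3, 6], [2, 5], [4]].
After inserting 7: P = [[1, 3, 6, 7], [2, 5], [4]].

So P = [[1, 3, 6, 7], [2, 5], [4]].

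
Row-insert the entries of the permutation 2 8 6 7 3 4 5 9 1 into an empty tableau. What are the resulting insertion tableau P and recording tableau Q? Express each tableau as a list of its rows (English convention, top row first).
Insert each entry of the permutation into P by Schensted row insertion, recording in Q the position of each new cell.

Insert 2: appended to row 1. P = [[2]].
Insert 8: appended to row 1. P = [[2, 8]].
Insert 6: 6 bumps 8 from row 1; 8 starts row 2. P = [[2, 6], [8]].
Insert 7: appended to row 1. P = [[2, 6, 7], [8]].
Insert 3: 3 bumps 6 from row 1; 6 bumps 8 from row 2; 8 starts row 3. P = [[2, 3, 7], [6], [8]].
Insert 4: 4 bumps 7 from row 1; 7 appends to row 2. P = [[2, 3, 4], [6, 7], [8]].
Insert 5: appended to row 1. P = [[2, 3, 4, 5], [6, 7], [8]].
Insert 9: appended to row 1. P = [[2, 3, 4, 5, 9], [6, 7], [8]].
Insert 1: 1 bumps 2 from row 1; 2 bumps 6 from row 2; 6 bumps 8 from row 3; 8 starts row 4. P = [[1, 3, 4, 5, 9], [2, 7], [6], [8]].

So P = [[1, 3, 4, 5, 9], [2, 7], [6], [8]], Q = [[1, 2, 4, 7, 8], [3, 6], [5], [9]].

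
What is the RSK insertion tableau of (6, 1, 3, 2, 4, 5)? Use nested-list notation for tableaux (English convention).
Insert 6: appended to row 1. P = [[6]].
Insert 1: 1 bumps 6 from row 1; 6 starts row 2. P = [[1], [6]].
Insert 3: appended to row 1. P = [[1, 3], [6]].
Insert 2: 2 bumps 3 from row 1; 3 bumps 6 from row 2; 6 starts row 3. P = [[1, 2], [3], [6]].
Insert 4: appended to row 1. P = [[1, 2, 4], [3], [6]].
Insert 5: appended to row 1. P = [[1, 2, 4, 5], [3], [6]].

So P = [[1, 2, 4, 5], [3], [6]].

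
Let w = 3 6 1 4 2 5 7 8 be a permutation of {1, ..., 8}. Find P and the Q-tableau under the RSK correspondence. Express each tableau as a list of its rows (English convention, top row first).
P = [[1, 2, 5, 7, 8], [3, 4], [6]], Q = [[1, 2, 6, 7, 8], [3, 4], [5]]

Insert each entry of the permutation into P by Schensted row insertion, recording in Q the position of each new cell.

Insert 3: appended to row 1. P = [[3]].
Insert 6: appended to row 1. P = [[3, 6]].
Insert 1: 1 bumps 3 from row 1; 3 starts row 2. P = [[1, 6], [3]].
Insert 4: 4 bumps 6 from row 1; 6 appends to row 2. P = [[1, 4], [3, 6]].
Insert 2: 2 bumps 4 from row 1; 4 bumps 6 from row 2; 6 starts row 3. P = [[1, 2], [3, 4], [6]].
Insert 5: appended to row 1. P = [[1, 2, 5], [3, 4], [6]].
Insert 7: appended to row 1. P = [[1, 2, 5, 7], [3, 4], [6]].
Insert 8: appended to row 1. P = [[1, 2, 5, 7, 8], [3, 4], [6]].

So P = [[1, 2, 5, 7, 8], [3, 4], [6]], Q = [[1, 2, 6, 7, 8], [3, 4], [5]].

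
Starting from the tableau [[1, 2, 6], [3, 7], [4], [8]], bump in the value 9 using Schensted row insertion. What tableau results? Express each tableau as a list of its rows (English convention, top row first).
[[1, 2, 6, 9], [3, 7], [4], [8]]

9 is larger than every entry of row 1, so it is appended to row 1. The new tableau is [[1, 2, 6, 9], [3, 7], [4], [8]].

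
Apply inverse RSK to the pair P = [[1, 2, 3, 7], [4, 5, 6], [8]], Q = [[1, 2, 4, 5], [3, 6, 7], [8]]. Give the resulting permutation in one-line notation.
Reverse the RSK construction: for i from n down to 1, find the cell of Q containing i, remove the entry at that cell from P, and reverse-bump it up through P; the value ejected from row 1 is w(i).

Step i=8: Q has 8 at row 3, column 1; remove 8 from row 3 of P and reverse-bump: 8 enters row 2 and ejects 6; 6 enters row 1 and ejects 3. So w(8) = 3. P is now [[1, 2, 6, 7], [4, 5, 8]].
Step i=7: Q has 7 at row 2, column 3; remove 8 from row 2 of P and reverse-bump: 8 enters row 1 and ejects 7. So w(7) = 7. P is now [[1, 2, 6, 8], [4, 5]].
Step i=6: Q has 6 at row 2, column 2; remove 5 from row 2 of P and reverse-bump: 5 enters row 1 and ejects 2. So w(6) = 2. P is now [[1, 5, 6, 8], [4]].
Step i=5: Q has 5 at row 1, column 4; remove that cell from P, ejecting 8. So w(5) = 8. P is now [[1, 5, 6], [4]].
Step i=4: Q has 4 at row 1, column 3; remove that cell from P, ejecting 6. So w(4) = 6. P is now [[1, 5], [4]].
Step i=3: Q has 3 at row 2, column 1; remove 4 from row 2 of P and reverse-bump: 4 enters row 1 and ejects 1. So w(3) = 1. P is now [[4, 5]].
Step i=2: Q has 2 at row 1, column 2; remove that cell from P, ejecting 5. So w(2) = 5. P is now [[4]].
Step i=1: Q has 1 at row 1, column 1; remove that cell from P, ejecting 4. So w(1) = 4. P is now [].

So w = 4 5 1 6 8 2 7 3.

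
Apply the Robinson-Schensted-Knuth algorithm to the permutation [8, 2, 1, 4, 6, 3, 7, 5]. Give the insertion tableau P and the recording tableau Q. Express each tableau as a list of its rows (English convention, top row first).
Insert each entry of the permutation into P by Schensted row insertion, recording in Q the position of each new cell.

Insert 8: appended to row 1. P = [[8]].
Insert 2: 2 bumps 8 from row 1; 8 starts row 2. P = [[2], [8]].
Insert 1: 1 bumps 2 from row 1; 2 bumps 8 from row 2; 8 starts row 3. P = [[1], [2], [8]].
Insert 4: appended to row 1. P = [[1, 4], [2], [8]].
Insert 6: appended to row 1. P = [[1, 4, 6], [2], [8]].
Insert 3: 3 bumps 4 from row 1; 4 appends to row 2. P = [[1, 3, 6], [2, 4], [8]].
Insert 7: appended to row 1. P = [[1, 3, 6, 7], [2, 4], [8]].
Insert 5: 5 bumps 6 from row 1; 6 appends to row 2. P = [[1, 3, 5, 7], [2, 4, 6], [8]].

So P = [[1, 3, 5, 7], [2, 4, 6], [8]], Q = [[1, 4, 5, 7], [2, 6, 8], [3]].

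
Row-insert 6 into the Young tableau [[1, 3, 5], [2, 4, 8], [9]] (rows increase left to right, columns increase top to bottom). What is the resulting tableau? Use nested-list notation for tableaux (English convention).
6 is larger than every entry of row 1, so it is appended to row 1. The new tableau is [[1, 3, 5, 6], [2, 4, 8], [9]].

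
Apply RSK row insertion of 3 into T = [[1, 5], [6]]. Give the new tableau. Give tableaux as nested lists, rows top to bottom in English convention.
[[1, 3], [5], [6]]

In row 1, 3 replaces 5 (the leftmost entry greater than 3); 5 is bumped to row 2. In row 2, 5 replaces 6 (the leftmost entry greater than 5); 6 is bumped to row 3. 6 starts a new row 3. The new tableau is [[1, 3], [5], [6]].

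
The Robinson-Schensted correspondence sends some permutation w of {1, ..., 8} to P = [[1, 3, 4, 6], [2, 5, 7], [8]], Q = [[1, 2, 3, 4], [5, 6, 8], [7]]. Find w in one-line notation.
2 3 5 8 1 7 4 6

Reverse the RSK construction: for i from n down to 1, find the cell of Q containing i, remove the entry at that cell from P, and reverse-bump it up through P; the value ejected from row 1 is w(i).

Step i=8: Q has 8 at row 2, column 3; remove 7 from row 2 of P and reverse-bump: 7 enters row 1 and ejects 6. So w(8) = 6. P is now [[1, 3, 4, 7], [2, 5], [8]].
Step i=7: Q has 7 at row 3, column 1; remove 8 from row 3 of P and reverse-bump: 8 enters row 2 and ejects 5; 5 enters row 1 and ejects 4. So w(7) = 4. P is now [[1, 3, 5, 7], [2, 8]].
Step i=6: Q has 6 at row 2, column 2; remove 8 from row 2 of P and reverse-bump: 8 enters row 1 and ejects 7. So w(6) = 7. P is now [[1, 3, 5, 8], [2]].
Step i=5: Q has 5 at row 2, column 1; remove 2 from row 2 of P and reverse-bump: 2 enters row 1 and ejects 1. So w(5) = 1. P is now [[2, 3, 5, 8]].
Step i=4: Q has 4 at row 1, column 4; remove that cell from P, ejecting 8. So w(4) = 8. P is now [[2, 3, 5]].
Step i=3: Q has 3 at row 1, column 3; remove that cell from P, ejecting 5. So w(3) = 5. P is now [[2, 3]].
Step i=2: Q has 2 at row 1, column 2; remove that cell from P, ejecting 3. So w(2) = 3. P is now [[2]].
Step i=1: Q has 1 at row 1, column 1; remove that cell from P, ejecting 2. So w(1) = 2. P is now [].

So w = 2 3 5 8 1 7 4 6.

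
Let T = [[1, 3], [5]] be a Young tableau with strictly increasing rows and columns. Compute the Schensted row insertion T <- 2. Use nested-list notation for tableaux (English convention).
[[1, 2], [3], [5]]

In row 1, 2 replaces 3 (the leftmost entry greater than 2); 3 is bumped to row 2. In row 2, 3 replaces 5 (the leftmost entry greater than 3); 5 is bumped to row 3. 5 starts a new row 3. The new tableau is [[1, 2], [3], [5]].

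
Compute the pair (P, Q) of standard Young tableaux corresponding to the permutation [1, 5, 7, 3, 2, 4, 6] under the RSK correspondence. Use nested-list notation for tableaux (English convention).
P = [[1, 2, 4, 6], [3, 7], [5]], Q = [[1, 2, 3, 7], [4, 6], [5]]

Insert each entry of the permutation into P by Schensted row insertion, recording in Q the position of each new cell.

Insert 1: appended to row 1. P = [[1]], Q = [[1]].
Insert 5: appended to row 1. P = [[1, 5]], Q = [[1, 2]].
Insert 7: appended to row 1. P = [[1, 5, 7]], Q = [[1, 2, 3]].
Insert 3: 3 bumps 5 from row 1; 5 starts row 2. P = [[1, 3, 7], [5]], Q = [[1, 2, 3], [4]].
Insert 2: 2 bumps 3 from row 1; 3 bumps 5 from row 2; 5 starts row 3. P = [[1, 2, 7], [3], [5]], Q = [[1, 2, 3], [4], [5]].
Insert 4: 4 bumps 7 from row 1; 7 appends to row 2. P = [[1, 2, 4], [3, 7], [5]], Q = [[1, 2, 3], [4, 6], [5]].
Insert 6: appended to row 1. P = [[1, 2, 4, 6], [3, 7], [5]], Q = [[1, 2, 3, 7], [4, 6], [5]].

So P = [[1, 2, 4, 6], [3, 7], [5]], Q = [[1, 2, 3, 7], [4, 6], [5]].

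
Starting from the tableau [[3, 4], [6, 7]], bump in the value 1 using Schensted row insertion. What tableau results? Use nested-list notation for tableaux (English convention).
[[1, 4], [3, 7], [6]]

In row 1, 1 replaces 3 (the leftmost entry greater than 1); 3 is bumped to row 2. In row 2, 3 replaces 6 (the leftmost entry greater than 3); 6 is bumped to row 3. 6 starts a new row 3. The new tableau is [[1, 4], [3, 7], [6]].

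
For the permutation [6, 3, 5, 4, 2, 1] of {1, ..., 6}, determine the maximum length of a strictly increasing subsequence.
2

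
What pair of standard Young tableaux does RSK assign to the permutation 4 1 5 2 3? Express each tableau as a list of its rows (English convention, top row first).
Insert each entry of the permutation into P by Schensted row insertion, recording in Q the position of each new cell.

Insert 4: appended to row 1. P = [[4]].
Insert 1: 1 bumps 4 from row 1; 4 starts row 2. P = [[1], [4]].
Insert 5: appended to row 1. P = [[1, 5], [4]].
Insert 2: 2 bumps 5 from row 1; 5 appends to row 2. P = [[1, 2], [4, 5]].
Insert 3: appended to row 1. P = [[1, 2, 3], [4, 5]].

So P = [[1, 2, 3], [4, 5]], Q = [[1, 3, 5], [2, 4]].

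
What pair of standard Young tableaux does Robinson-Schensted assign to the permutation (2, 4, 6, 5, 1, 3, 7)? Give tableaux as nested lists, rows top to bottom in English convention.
P = [[1, 3, 5, 7], [2, 4], [6]], Q = [[1, 2, 3, 7], [4, 6], [5]]

Insert each entry of the permutation into P by Schensted row insertion, recording in Q the position of each new cell.

Insert 2: appended to row 1. P = [[2]].
Insert 4: appended to row 1. P = [[2, 4]].
Insert 6: appended to row 1. P = [[2, 4, 6]].
Insert 5: 5 bumps 6 from row 1; 6 starts row 2. P = [[2, 4, 5], [6]].
Insert 1: 1 bumps 2 from row 1; 2 bumps 6 from row 2; 6 starts row 3. P = [[1, 4, 5], [2], [6]].
Insert 3: 3 bumps 4 from row 1; 4 appends to row 2. P = [[1, 3, 5], [2, 4], [6]].
Insert 7: appended to row 1. P = [[1, 3, 5, 7], [2, 4], [6]].

So P = [[1, 3, 5, 7], [2, 4], [6]], Q = [[1, 2, 3, 7], [4, 6], [5]].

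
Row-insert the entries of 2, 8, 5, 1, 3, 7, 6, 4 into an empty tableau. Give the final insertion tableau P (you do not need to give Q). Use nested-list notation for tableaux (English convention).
Insert 2: appended to row 1. P = [[2]].
Insert 8: appended to row 1. P = [[2, 8]].
Insert 5: 5 bumps 8 from row 1; 8 starts row 2. P = [[2, 5], [8]].
Insert 1: 1 bumps 2 from row 1; 2 bumps 8 from row 2; 8 starts row 3. P = [[1, 5], [2], [8]].
Insert 3: 3 bumps 5 from row 1; 5 appends to row 2. P = [[1, 3], [2, 5], [8]].
Insert 7: appended to row 1. P = [[1, 3, 7], [2, 5], [8]].
Insert 6: 6 bumps 7 from row 1; 7 appends to row 2. P = [[1, 3, 6], [2, 5, 7], [8]].
Insert 4: 4 bumps 6 from row 1; 6 bumps 7 from row 2; 7 bumps 8 from row 3; 8 starts row 4. P = [[1, 3, 4], [2, 5, 6], [7], [8]].

So P = [[1, 3, 4], [2, 5, 6], [7], [8]].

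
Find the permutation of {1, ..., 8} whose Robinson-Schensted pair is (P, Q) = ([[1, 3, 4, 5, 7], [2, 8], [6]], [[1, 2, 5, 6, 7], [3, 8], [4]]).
Reverse the RSK construction: for i from n down to 1, find the cell of Q containing i, remove the entry at that cell from P, and reverse-bump it up through P; the value ejected from row 1 is w(i).

Step i=8: Q has 8 at row 2, column 2; remove 8 from row 2 of P and reverse-bump: 8 enters row 1 and ejects 7. So w(8) = 7. P is now [[1, 3, 4, 5, 8], [2], [6]].
Step i=7: Q has 7 at row 1, column 5; remove that cell from P, ejecting 8. So w(7) = 8. P is now [[1, 3, 4, 5], [2], [6]].
Step i=6: Q has 6 at row 1, column 4; remove that cell from P, ejecting 5. So w(6) = 5. P is now [[1, 3, 4], [2], [6]].
Step i=5: Q has 5 at row 1, column 3; remove that cell from P, ejecting 4. So w(5) = 4. P is now [[1, 3], [2], [6]].
Step i=4: Q has 4 at row 3, column 1; remove 6 from row 3 of P and reverse-bump: 6 enters row 2 and ejects 2; 2 enters row 1 and ejects 1. So w(4) = 1. P is now [[2, 3], [6]].
Step i=3: Q has 3 at row 2, column 1; remove 6 from row 2 of P and reverse-bump: 6 enters row 1 and ejects 3. So w(3) = 3. P is now [[2, 6]].
Step i=2: Q has 2 at row 1, column 2; remove that cell from P, ejecting 6. So w(2) = 6. P is now [[2]].
Step i=1: Q has 1 at row 1, column 1; remove that cell from P, ejecting 2. So w(1) = 2. P is now [].

So w = 2 6 3 1 4 5 8 7.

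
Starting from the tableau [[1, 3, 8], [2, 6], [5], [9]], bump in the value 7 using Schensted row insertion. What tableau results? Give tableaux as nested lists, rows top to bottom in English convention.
[[1, 3, 7], [2, 6, 8], [5], [9]]

In row 1, 7 replaces 8 (the leftmost entry greater than 7); 8 is bumped to row 2. 8 is appended to row 2. The new tableau is [[1, 3, 7], [2, 6, 8], [5], [9]].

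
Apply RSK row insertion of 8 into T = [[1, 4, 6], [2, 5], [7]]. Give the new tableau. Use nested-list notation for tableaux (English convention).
8 is larger than every entry of row 1, so it is appended to row 1. The new tableau is [[1, 4, 6, 8], [2, 5], [7]].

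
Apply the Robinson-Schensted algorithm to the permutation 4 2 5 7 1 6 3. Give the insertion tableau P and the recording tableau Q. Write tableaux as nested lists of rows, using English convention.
P = [[1, 3, 6], [2, 5], [4, 7]], Q = [[1, 3, 4], [2, 6], [5, 7]]

Insert each entry of the permutation into P by Schensted row insertion, recording in Q the position of each new cell.

Insert 4: appended to row 1. P = [[4]].
Insert 2: 2 bumps 4 from row 1; 4 starts row 2. P = [[2], [4]].
Insert 5: appended to row 1. P = [[2, 5], [4]].
Insert 7: appended to row 1. P = [[2, 5, 7], [4]].
Insert 1: 1 bumps 2 from row 1; 2 bumps 4 from row 2; 4 starts row 3. P = [[1, 5, 7], [2], [4]].
Insert 6: 6 bumps 7 from row 1; 7 appends to row 2. P = [[1, 5, 6], [2, 7], [4]].
Insert 3: 3 bumps 5 from row 1; 5 bumps 7 from row 2; 7 appends to row 3. P = [[1, 3, 6], [2, 5], [4, 7]].

So P = [[1, 3, 6], [2, 5], [4, 7]], Q = [[1, 3, 4], [2, 6], [5, 7]].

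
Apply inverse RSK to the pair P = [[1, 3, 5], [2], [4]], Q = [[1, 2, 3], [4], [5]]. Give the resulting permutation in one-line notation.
Reverse the RSK construction: for i from n down to 1, find the cell of Q containing i, remove the entry at that cell from P, and reverse-bump it up through P; the value ejected from row 1 is w(i).

Step i=5: Q has 5 at row 3, column 1; remove 4 from row 3 of P and reverse-bump: 4 enters row 2 and ejects 2; 2 enters row 1 and ejects 1. So w(5) = 1. P is now [[2, 3, 5], [4]].
Step i=4: Q has 4 at row 2, column 1; remove 4 from row 2 of P and reverse-bump: 4 enters row 1 and ejects 3. So w(4) = 3. P is now [[2, 4, 5]].
Step i=3: Q has 3 at row 1, column 3; remove that cell from P, ejecting 5. So w(3) = 5. P is now [[2, 4]].
Step i=2: Q has 2 at row 1, column 2; remove that cell from P, ejecting 4. So w(2) = 4. P is now [[2]].
Step i=1: Q has 1 at row 1, column 1; remove that cell from P, ejecting 2. So w(1) = 2. P is now [].

So w = 2 4 5 3 1.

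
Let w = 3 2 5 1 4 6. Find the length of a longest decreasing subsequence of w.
3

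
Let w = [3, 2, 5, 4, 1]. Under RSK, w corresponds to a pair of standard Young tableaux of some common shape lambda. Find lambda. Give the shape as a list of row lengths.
[2, 2, 1]

Row-insert each entry into an empty tableau.

After inserting 3: P = [[3]].
After inserting 2: P = [[2], [3]].
After inserting 5: P = [[2, 5], [3]].
After inserting 4: P = [[2, 4], [3, 5]].
After inserting 1: P = [[1, 4], [2, 5], [3]].

The final insertion tableau P = [[1, 4], [2, 5], [3]] has shape [2, 2, 1].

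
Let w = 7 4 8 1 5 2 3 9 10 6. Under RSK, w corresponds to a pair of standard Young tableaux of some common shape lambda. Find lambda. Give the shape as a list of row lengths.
Row-insert each entry into an empty tableau.

After inserting 7: P = [[7]].
After inserting 4: P = [[4], [7]].
After inserting 8: P = [[4, 8], [7]].
After inserting 1: P = [[1, 8], [4], [7]].
After inserting 5: P = [[1, 5], [4, 8], [7]].
After inserting 2: P = [[1, 2], [4, 5], [7, 8]].
After inserting 3: P = [[1, 2, 3], [4, 5], [7, 8]].
After inserting 9: P = [[1, 2, 3, 9], [4, 5], [7, 8]].
After inserting 10: P = [[1, 2, 3, 9, 10], [4, 5], [7, 8]].
After inserting 6: P = [[1, 2, 3, 6, 10], [4, 5, 9], [7, 8]].

The final insertion tableau P = [[1, 2, 3, 6, 10], [4, 5, 9], [7, 8]] has shape [5, 3, 2].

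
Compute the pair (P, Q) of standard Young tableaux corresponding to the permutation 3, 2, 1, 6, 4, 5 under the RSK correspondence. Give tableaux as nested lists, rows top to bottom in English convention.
P = [[1, 4, 5], [2, 6], [3]], Q = [[1, 4, 6], [2, 5], [3]]

Insert each entry of the permutation into P by Schensted row insertion, recording in Q the position of each new cell.

Insert 3: appended to row 1. P = [[3]].
Insert 2: 2 bumps 3 from row 1; 3 starts row 2. P = [[2], [3]].
Insert 1: 1 bumps 2 from row 1; 2 bumps 3 from row 2; 3 starts row 3. P = [[1], [2], [3]].
Insert 6: appended to row 1. P = [[1, 6], [2], [3]].
Insert 4: 4 bumps 6 from row 1; 6 appends to row 2. P = [[1, 4], [2, 6], [3]].
Insert 5: appended to row 1. P = [[1, 4, 5], [2, 6], [3]].

So P = [[1, 4, 5], [2, 6], [3]], Q = [[1, 4, 6], [2, 5], [3]].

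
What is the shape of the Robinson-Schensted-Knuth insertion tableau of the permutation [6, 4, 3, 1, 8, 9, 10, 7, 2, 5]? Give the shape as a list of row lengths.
Row-insert each entry into an empty tableau.

After inserting 6: P = [[6]].
After inserting 4: P = [[4], [6]].
After inserting 3: P = [[3], [4], [6]].
After inserting 1: P = [[1], [3], [4], [6]].
After inserting 8: P = [[1, 8], [3], [4], [6]].
After inserting 9: P = [[1, 8, 9], [3], [4], [6]].
After inserting 10: P = [[1, 8, 9, 10], [3], [4], [6]].
After inserting 7: P = [[1, 7, 9, 10], [3, 8], [4], [6]].
After inserting 2: P = [[1, 2, 9, 10], [3, 7], [4, 8], [6]].
After inserting 5: P = [[1, 2, 5, 10], [3, 7, 9], [4, 8], [6]].

The final insertion tableau P = [[1, 2, 5, 10], [3, 7, 9], [4, 8], [6]] has shape [4, 3, 2, 1].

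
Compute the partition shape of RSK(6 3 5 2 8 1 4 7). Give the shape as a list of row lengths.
[3, 3, 1, 1]

Row-insert each entry into an empty tableau.

After inserting 6: P = [[6]].
After inserting 3: P = [[3], [6]].
After inserting 5: P = [[3, 5], [6]].
After inserting 2: P = [[2, 5], [3], [6]].
After inserting 8: P = [[2, 5, 8], [3], [6]].
After inserting 1: P = [[1, 5, 8], [2], [3], [6]].
After inserting 4: P = [[1, 4, 8], [2, 5], [3], [6]].
After inserting 7: P = [[1, 4, 7], [2, 5, 8], [3], [6]].

The final insertion tableau P = [[1, 4, 7], [2, 5, 8], [3], [6]] has shape [3, 3, 1, 1].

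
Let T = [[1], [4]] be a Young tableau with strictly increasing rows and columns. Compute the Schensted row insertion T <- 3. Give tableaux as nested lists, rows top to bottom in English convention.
3 is larger than every entry of row 1, so it is appended to row 1. The new tableau is [[1, 3], [4]].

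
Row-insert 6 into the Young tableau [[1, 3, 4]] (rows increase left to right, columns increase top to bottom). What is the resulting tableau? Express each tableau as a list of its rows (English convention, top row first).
6 is larger than every entry of row 1, so it is appended to row 1. The new tableau is [[1, 3, 4, 6]].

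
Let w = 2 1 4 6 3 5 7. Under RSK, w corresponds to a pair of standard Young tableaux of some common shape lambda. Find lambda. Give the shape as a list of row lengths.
Row-insert each entry into an empty tableau.

After inserting 2: P = [[2]].
After inserting 1: P = [[1], [2]].
After inserting 4: P = [[1, 4], [2]].
After inserting 6: P = [[1, 4, 6], [2]].
After inserting 3: P = [[1, 3, 6], [2, 4]].
After inserting 5: P = [[1, 3, 5], [2, 4, 6]].
After inserting 7: P = [[1, 3, 5, 7], [2, 4, 6]].

The final insertion tableau P = [[1, 3, 5, 7], [2, 4, 6]] has shape [4, 3].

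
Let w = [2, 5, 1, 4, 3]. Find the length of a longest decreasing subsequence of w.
3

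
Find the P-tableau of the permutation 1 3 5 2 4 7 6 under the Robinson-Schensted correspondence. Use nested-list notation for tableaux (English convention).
Insert 1: appended to row 1. P = [[1]].
Insert 3: appended to row 1. P = [[1, 3]].
Insert 5: appended to row 1. P = [[1, 3, 5]].
Insert 2: 2 bumps 3 from row 1; 3 starts row 2. P = [[1, 2, 5], [3]].
Insert 4: 4 bumps 5 from row 1; 5 appends to row 2. P = [[1, 2, 4], [3, 5]].
Insert 7: appended to row 1. P = [[1, 2, 4, 7], [3, 5]].
Insert 6: 6 bumps 7 from row 1; 7 appends to row 2. P = [[1, 2, 4, 6], [3, 5, 7]].

So P = [[1, 2, 4, 6], [3, 5, 7]].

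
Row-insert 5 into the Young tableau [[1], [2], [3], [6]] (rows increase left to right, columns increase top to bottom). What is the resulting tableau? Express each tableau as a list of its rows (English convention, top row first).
[[1, 5], [2], [3], [6]]

5 is larger than every entry of row 1, so it is appended to row 1. The new tableau is [[1, 5], [2], [3], [6]].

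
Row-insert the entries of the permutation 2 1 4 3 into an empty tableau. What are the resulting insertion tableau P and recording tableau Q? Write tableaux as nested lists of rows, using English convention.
P = [[1, 3], [2, 4]], Q = [[1, 3], [2, 4]]

Insert each entry of the permutation into P by Schensted row insertion, recording in Q the position of each new cell.

Insert 2: appended to row 1. P = [[2]].
Insert 1: 1 bumps 2 from row 1; 2 starts row 2. P = [[1], [2]].
Insert 4: appended to row 1. P = [[1, 4], [2]].
Insert 3: 3 bumps 4 from row 1; 4 appends to row 2. P = [[1, 3], [2, 4]].

So P = [[1, 3], [2, 4]], Q = [[1, 3], [2, 4]].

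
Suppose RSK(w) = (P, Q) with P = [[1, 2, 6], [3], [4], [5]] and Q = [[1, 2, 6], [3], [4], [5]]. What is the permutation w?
1 5 4 3 2 6

Reverse the RSK construction: for i from n down to 1, find the cell of Q containing i, remove the entry at that cell from P, and reverse-bump it up through P; the value ejected from row 1 is w(i).

Step i=6: Q has 6 at row 1, column 3; remove that cell from P, ejecting 6. So w(6) = 6. P is now [[1, 2], [3], [4], [5]].
Step i=5: Q has 5 at row 4, column 1; remove 5 from row 4 of P and reverse-bump: 5 enters row 3 and ejects 4; 4 enters row 2 and ejects 3; 3 enters row 1 and ejects 2. So w(5) = 2. P is now [[1, 3], [4], [5]].
Step i=4: Q has 4 at row 3, column 1; remove 5 from row 3 of P and reverse-bump: 5 enters row 2 and ejects 4; 4 enters row 1 and ejects 3. So w(4) = 3. P is now [[1, 4], [5]].
Step i=3: Q has 3 at row 2, column 1; remove 5 from row 2 of P and reverse-bump: 5 enters row 1 and ejects 4. So w(3) = 4. P is now [[1, 5]].
Step i=2: Q has 2 at row 1, column 2; remove that cell from P, ejecting 5. So w(2) = 5. P is now [[1]].
Step i=1: Q has 1 at row 1, column 1; remove that cell from P, ejecting 1. So w(1) = 1. P is now [].

So w = 1 5 4 3 2 6.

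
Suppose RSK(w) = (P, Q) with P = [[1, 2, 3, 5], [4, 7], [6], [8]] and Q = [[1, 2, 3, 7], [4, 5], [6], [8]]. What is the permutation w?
1 6 8 2 7 4 5 3

Reverse RSK: for i = n, n-1, ..., 1, locate i in Q, remove the corresponding corner cell from P, and reverse-bump its entry up through P; the value ejected from row 1 is w(i).

So w = 1 6 8 2 7 4 5 3.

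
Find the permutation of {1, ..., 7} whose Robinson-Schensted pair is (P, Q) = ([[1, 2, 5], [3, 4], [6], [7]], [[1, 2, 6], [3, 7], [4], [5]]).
3 7 6 4 1 5 2

Reverse the RSK construction: for i from n down to 1, find the cell of Q containing i, remove the entry at that cell from P, and reverse-bump it up through P; the value ejected from row 1 is w(i).

Step i=7: Q has 7 at row 2, column 2; remove 4 from row 2 of P and reverse-bump: 4 enters row 1 and ejects 2. So w(7) = 2. P is now [[1, 4, 5], [3], [6], [7]].
Step i=6: Q has 6 at row 1, column 3; remove that cell from P, ejecting 5. So w(6) = 5. P is now [[1, 4], [3], [6], [7]].
Step i=5: Q has 5 at row 4, column 1; remove 7 from row 4 of P and reverse-bump: 7 enters row 3 and ejects 6; 6 enters row 2 and ejects 3; 3 enters row 1 and ejects 1. So w(5) = 1. P is now [[3, 4], [6], [7]].
Step i=4: Q has 4 at row 3, column 1; remove 7 from row 3 of P and reverse-bump: 7 enters row 2 and ejects 6; 6 enters row 1 and ejects 4. So w(4) = 4. P is now [[3, 6], [7]].
Step i=3: Q has 3 at row 2, column 1; remove 7 from row 2 of P and reverse-bump: 7 enters row 1 and ejects 6. So w(3) = 6. P is now [[3, 7]].
Step i=2: Q has 2 at row 1, column 2; remove that cell from P, ejecting 7. So w(2) = 7. P is now [[3]].
Step i=1: Q has 1 at row 1, column 1; remove that cell from P, ejecting 3. So w(1) = 3. P is now [].

So w = 3 7 6 4 1 5 2.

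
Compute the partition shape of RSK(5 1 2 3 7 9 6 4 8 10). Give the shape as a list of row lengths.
Row-insert each entry into an empty tableau.

After inserting 5: P = [[5]].
After inserting 1: P = [[1], [5]].
After inserting 2: P = [[1, 2], [5]].
After inserting 3: P = [[1, 2, 3], [5]].
After inserting 7: P = [[1, 2, 3, 7], [5]].
After inserting 9: P = [[1, 2, 3, 7, 9], [5]].
After inserting 6: P = [[1, 2, 3, 6, 9], [5, 7]].
After inserting 4: P = [[1, 2, 3, 4, 9], [5, 6], [7]].
After inserting 8: P = [[1, 2, 3, 4, 8], [5, 6, 9], [7]].
After inserting 10: P = [[1, 2, 3, 4, 8, 10], [5, 6, 9], [7]].

The final insertion tableau P = [[1, 2, 3, 4, 8, 10], [5, 6, 9], [7]] has shape [6, 3, 1].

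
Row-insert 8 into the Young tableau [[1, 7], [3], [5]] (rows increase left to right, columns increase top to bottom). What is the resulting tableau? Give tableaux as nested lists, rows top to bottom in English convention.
8 is larger than every entry of row 1, so it is appended to row 1. The new tableau is [[1, 7, 8], [3], [5]].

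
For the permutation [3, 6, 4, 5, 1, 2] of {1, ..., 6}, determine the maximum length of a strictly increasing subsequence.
3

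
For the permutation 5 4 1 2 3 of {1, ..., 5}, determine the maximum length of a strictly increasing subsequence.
3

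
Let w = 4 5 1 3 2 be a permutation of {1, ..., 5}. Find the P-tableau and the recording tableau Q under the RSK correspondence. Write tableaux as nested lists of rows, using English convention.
P = [[1, 2], [3, 5], [4]], Q = [[1, 2], [3, 4], [5]]

Insert each entry of the permutation into P by Schensted row insertion, recording in Q the position of each new cell.

Insert 4: appended to row 1. P = [[4]].
Insert 5: appended to row 1. P = [[4, 5]].
Insert 1: 1 bumps 4 from row 1; 4 starts row 2. P = [[1, 5], [4]].
Insert 3: 3 bumps 5 from row 1; 5 appends to row 2. P = [[1, 3], [4, 5]].
Insert 2: 2 bumps 3 from row 1; 3 bumps 4 from row 2; 4 starts row 3. P = [[1, 2], [3, 5], [4]].

So P = [[1, 2], [3, 5], [4]], Q = [[1, 2], [3, 4], [5]].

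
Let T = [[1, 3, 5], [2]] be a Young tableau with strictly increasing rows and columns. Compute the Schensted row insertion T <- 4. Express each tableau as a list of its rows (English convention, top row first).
[[1, 3, 4], [2, 5]]

In row 1, 4 replaces 5 (the leftmost entry greater than 4); 5 is bumped to row 2. 5 is appended to row 2. The new tableau is [[1, 3, 4], [2, 5]].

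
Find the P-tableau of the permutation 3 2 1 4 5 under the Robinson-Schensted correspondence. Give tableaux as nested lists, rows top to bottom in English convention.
P = [[1, 4, 5], [2], [3]]

Insert 3: appended to row 1. P = [[3]].
Insert 2: 2 bumps 3 from row 1; 3 starts row 2. P = [[2], [3]].
Insert 1: 1 bumps 2 from row 1; 2 bumps 3 from row 2; 3 starts row 3. P = [[1], [2], [3]].
Insert 4: appended to row 1. P = [[1, 4], [2], [3]].
Insert 5: appended to row 1. P = [[1, 4, 5], [2], [3]].

So P = [[1, 4, 5], [2], [3]].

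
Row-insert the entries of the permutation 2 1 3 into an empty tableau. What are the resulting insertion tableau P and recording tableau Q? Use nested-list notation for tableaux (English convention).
P = [[1, 3], [2]], Q = [[1, 3], [2]]

Insert each entry of the permutation into P by Schensted row insertion, recording in Q the position of each new cell.

Insert 2: appended to row 1. P = [[2]].
Insert 1: 1 bumps 2 from row 1; 2 starts row 2. P = [[1], [2]].
Insert 3: appended to row 1. P = [[1, 3], [2]].

So P = [[1, 3], [2]], Q = [[1, 3], [2]].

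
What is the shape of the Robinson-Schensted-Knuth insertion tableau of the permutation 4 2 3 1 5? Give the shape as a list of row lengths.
Row-insert each entry into an empty tableau.

After inserting 4: P = [[4]].
After inserting 2: P = [[2], [4]].
After inserting 3: P = [[2, 3], [4]].
After inserting 1: P = [[1, 3], [2], [4]].
After inserting 5: P = [[1, 3, 5], [2], [4]].

The final insertion tableau P = [[1, 3, 5], [2], [4]] has shape [3, 1, 1].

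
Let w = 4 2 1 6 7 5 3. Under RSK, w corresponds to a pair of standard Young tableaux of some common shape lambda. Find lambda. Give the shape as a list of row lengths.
RSK row insertion gives P = [[1, 3, 7], [2, 5], [4, 6]], which has shape [3, 2, 2].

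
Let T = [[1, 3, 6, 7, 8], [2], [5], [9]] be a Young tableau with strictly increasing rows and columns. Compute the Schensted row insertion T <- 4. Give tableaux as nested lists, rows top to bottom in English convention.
[[1, 3, 4, 7, 8], [2, 6], [5], [9]]

In row 1, 4 replaces 6 (the leftmost entry greater than 4); 6 is bumped to row 2. 6 is appended to row 2. The new tableau is [[1, 3, 4, 7, 8], [2, 6], [5], [9]].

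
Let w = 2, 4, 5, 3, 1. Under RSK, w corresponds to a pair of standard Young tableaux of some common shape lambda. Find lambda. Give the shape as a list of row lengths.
Row-insert each entry into an empty tableau.

After inserting 2: P = [[2]].
After inserting 4: P = [[2, 4]].
After inserting 5: P = [[2, 4, 5]].
After inserting 3: P = [[2, 3, 5], [4]].
After inserting 1: P = [[1, 3, 5], [2], [4]].

The final insertion tableau P = [[1, 3, 5], [2], [4]] has shape [3, 1, 1].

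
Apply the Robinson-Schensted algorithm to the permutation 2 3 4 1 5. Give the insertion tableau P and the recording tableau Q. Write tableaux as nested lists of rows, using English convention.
Insert each entry of the permutation into P by Schensted row insertion, recording in Q the position of each new cell.

After inserting 2: P = [[2]].
After inserting 3: P = [[2, 3]].
After inserting 4: P = [[2, 3, 4]].
After inserting 1: P = [[1, 3, 4], [2]].
After inserting 5: P = [[1, 3, 4, 5], [2]].

So P = [[1, 3, 4, 5], [2]], Q = [[1, 2, 3, 5], [4]].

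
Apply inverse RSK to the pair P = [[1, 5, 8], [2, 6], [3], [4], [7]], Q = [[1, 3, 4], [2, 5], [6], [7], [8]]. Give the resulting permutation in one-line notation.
4 3 7 8 6 5 2 1

Reverse the RSK construction: for i from n down to 1, find the cell of Q containing i, remove the entry at that cell from P, and reverse-bump it up through P; the value ejected from row 1 is w(i).

Step i=8: Q has 8 at row 5, column 1; remove 7 from row 5 of P and reverse-bump: 7 enters row 4 and ejects 4; 4 enters row 3 and ejects 3; 3 enters row 2 and ejects 2; 2 enters row 1 and ejects 1. So w(8) = 1. P is now [[2, 5, 8], [3, 6], [4], [7]].
Step i=7: Q has 7 at row 4, column 1; remove 7 from row 4 of P and reverse-bump: 7 enters row 3 and ejects 4; 4 enters row 2 and ejects 3; 3 enters row 1 and ejects 2. So w(7) = 2. P is now [[3, 5, 8], [4, 6], [7]].
Step i=6: Q has 6 at row 3, column 1; remove 7 from row 3 of P and reverse-bump: 7 enters row 2 and ejects 6; 6 enters row 1 and ejects 5. So w(6) = 5. P is now [[3, 6, 8], [4, 7]].
Step i=5: Q has 5 at row 2, column 2; remove 7 from row 2 of P and reverse-bump: 7 enters row 1 and ejects 6. So w(5) = 6. P is now [[3, 7, 8], [4]].
Step i=4: Q has 4 at row 1, column 3; remove that cell from P, ejecting 8. So w(4) = 8. P is now [[3, 7], [4]].
Step i=3: Q has 3 at row 1, column 2; remove that cell from P, ejecting 7. So w(3) = 7. P is now [[3], [4]].
Step i=2: Q has 2 at row 2, column 1; remove 4 from row 2 of P and reverse-bump: 4 enters row 1 and ejects 3. So w(2) = 3. P is now [[4]].
Step i=1: Q has 1 at row 1, column 1; remove that cell from P, ejecting 4. So w(1) = 4. P is now [].

So w = 4 3 7 8 6 5 2 1.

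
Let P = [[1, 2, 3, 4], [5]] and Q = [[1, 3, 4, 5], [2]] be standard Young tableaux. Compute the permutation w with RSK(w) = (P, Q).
Reverse RSK: for i = n, n-1, ..., 1, locate i in Q, remove the corresponding corner cell from P, and reverse-bump its entry up through P; the value ejected from row 1 is w(i).

So w = 5 1 2 3 4.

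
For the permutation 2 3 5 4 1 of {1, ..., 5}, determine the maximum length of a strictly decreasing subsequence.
3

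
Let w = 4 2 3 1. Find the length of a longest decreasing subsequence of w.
3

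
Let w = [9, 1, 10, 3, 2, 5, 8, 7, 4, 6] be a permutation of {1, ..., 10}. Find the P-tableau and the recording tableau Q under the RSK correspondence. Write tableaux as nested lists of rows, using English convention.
P = [[1, 2, 4, 6], [3, 5, 7], [8, 10], [9]], Q = [[1, 3, 6, 7], [2, 4, 10], [5, 8], [9]]

Insert each entry of the permutation into P by Schensted row insertion, recording in Q the position of each new cell.

Insert 9: appended to row 1. P = [[9]], Q = [[1]].
Insert 1: 1 bumps 9 from row 1; 9 starts row 2. P = [[1], [9]], Q = [[1], [2]].
Insert 10: appended to row 1. P = [[1, 10], [9]], Q = [[1, 3], [2]].
Insert 3: 3 bumps 10 from row 1; 10 appends to row 2. P = [[1, 3], [9, 10]], Q = [[1, 3], [2, 4]].
Insert 2: 2 bumps 3 from row 1; 3 bumps 9 from row 2; 9 starts row 3. P = [[1, 2], [3, 10], [9]], Q = [[1, 3], [2, 4], [5]].
Insert 5: appended to row 1. P = [[1, 2, 5], [3, 10], [9]], Q = [[1, 3, 6], [2, 4], [5]].
Insert 8: appended to row 1. P = [[1, 2, 5, 8], [3, 10], [9]], Q = [[1, 3, 6, 7], [2, 4], [5]].
Insert 7: 7 bumps 8 from row 1; 8 bumps 10 from row 2; 10 appends to row 3. P = [[1, 2, 5, 7], [3, 8], [9, 10]], Q = [[1, 3, 6, 7], [2, 4], [5, 8]].
Insert 4: 4 bumps 5 from row 1; 5 bumps 8 from row 2; 8 bumps 9 from row 3; 9 starts row 4. P = [[1, 2, 4, 7], [3, 5], [8, 10], [9]], Q = [[1, 3, 6, 7], [2, 4], [5, 8], [9]].
Insert 6: 6 bumps 7 from row 1; 7 appends to row 2. P = [[1, 2, 4, 6], [3, 5, 7], [8, 10], [9]], Q = [[1, 3, 6, 7], [2, 4, 10], [5, 8], [9]].

So P = [[1, 2, 4, 6], [3, 5, 7], [8, 10], [9]], Q = [[1, 3, 6, 7], [2, 4, 10], [5, 8], [9]].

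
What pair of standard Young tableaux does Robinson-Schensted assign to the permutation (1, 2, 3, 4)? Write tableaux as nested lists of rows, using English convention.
Insert each entry of the permutation into P by Schensted row insertion, recording in Q the position of each new cell.

Insert 1: appended to row 1. P = [[1]], Q = [[1]].
Insert 2: appended to row 1. P = [[1, 2]], Q = [[1, 2]].
Insert 3: appended to row 1. P = [[1, 2, 3]], Q = [[1, 2, 3]].
Insert 4: appended to row 1. P = [[1, 2, 3, 4]], Q = [[1, 2, 3, 4]].

So P = [[1, 2, 3, 4]], Q = [[1, 2, 3, 4]].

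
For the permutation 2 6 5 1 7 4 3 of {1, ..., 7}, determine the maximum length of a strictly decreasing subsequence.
4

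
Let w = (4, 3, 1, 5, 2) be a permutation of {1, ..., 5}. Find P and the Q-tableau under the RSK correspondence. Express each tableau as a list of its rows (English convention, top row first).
P = [[1, 2], [3, 5], [4]], Q = [[1, 4], [2, 5], [3]]

Insert each entry of the permutation into P by Schensted row insertion, recording in Q the position of each new cell.

Insert 4: appended to row 1. P = [[4]].
Insert 3: 3 bumps 4 from row 1; 4 starts row 2. P = [[3], [4]].
Insert 1: 1 bumps 3 from row 1; 3 bumps 4 from row 2; 4 starts row 3. P = [[1], [3], [4]].
Insert 5: appended to row 1. P = [[1, 5], [3], [4]].
Insert 2: 2 bumps 5 from row 1; 5 appends to row 2. P = [[1, 2], [3, 5], [4]].

So P = [[1, 2], [3, 5], [4]], Q = [[1, 4], [2, 5], [3]].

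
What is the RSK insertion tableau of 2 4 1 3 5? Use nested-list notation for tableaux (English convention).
Insert 2: appended to row 1. P = [[2]].
Insert 4: appended to row 1. P = [[2, 4]].
Insert 1: 1 bumps 2 from row 1; 2 starts row 2. P = [[1, 4], [2]].
Insert 3: 3 bumps 4 from row 1; 4 appends to row 2. P = [[1, 3], [2, 4]].
Insert 5: appended to row 1. P = [[1, 3, 5], [2, 4]].

So P = [[1, 3, 5], [2, 4]].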